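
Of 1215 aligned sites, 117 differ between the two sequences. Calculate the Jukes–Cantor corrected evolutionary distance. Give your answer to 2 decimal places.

0.10

p = 117/1215 ≈ 0.096296.
d = −(3/4) ln(1 − 4p/3) = −0.75 ln(1 − 0.128395) = −0.75 ln(0.871605)
  = −0.75 × (-0.137419) = 0.103064 substitutions/site.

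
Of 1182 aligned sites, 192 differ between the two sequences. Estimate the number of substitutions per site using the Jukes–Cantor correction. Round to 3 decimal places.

p = 192/1182 ≈ 0.162437.
d = −(3/4) ln(1 − 4p/3) = −0.75 ln(1 − 0.216583) = −0.75 ln(0.783417)
  = −0.75 × (-0.244090) = 0.183068 substitutions/site.

0.183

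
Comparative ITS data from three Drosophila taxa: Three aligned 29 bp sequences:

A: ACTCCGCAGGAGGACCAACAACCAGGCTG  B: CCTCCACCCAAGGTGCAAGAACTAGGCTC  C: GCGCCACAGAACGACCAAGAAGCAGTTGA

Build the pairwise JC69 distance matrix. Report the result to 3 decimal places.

A–B: 10/29 sites differ → p ≈ 0.344828, d = −0.75 ln(1 − 0.459771) = 0.461822 ≈ 0.462.
A–C: 11/29 sites differ → p ≈ 0.37931, d = −0.75 ln(1 − 0.505747) = 0.528531 ≈ 0.529.
B–C: 13/29 sites differ → p ≈ 0.448276, d = −0.75 ln(1 − 0.597701) = 0.682920 ≈ 0.683.

d(A,B) = 0.462, d(A,C) = 0.529, d(B,C) = 0.683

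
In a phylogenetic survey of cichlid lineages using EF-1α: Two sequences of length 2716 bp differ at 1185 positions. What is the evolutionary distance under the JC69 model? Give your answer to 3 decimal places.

0.654

p = 1185/2716 ≈ 0.436303.
d = −(3/4) ln(1 − 4p/3) = −0.75 ln(1 − 0.581737) = −0.75 ln(0.418263)
  = −0.75 × (-0.871645) = 0.653734 substitutions/site.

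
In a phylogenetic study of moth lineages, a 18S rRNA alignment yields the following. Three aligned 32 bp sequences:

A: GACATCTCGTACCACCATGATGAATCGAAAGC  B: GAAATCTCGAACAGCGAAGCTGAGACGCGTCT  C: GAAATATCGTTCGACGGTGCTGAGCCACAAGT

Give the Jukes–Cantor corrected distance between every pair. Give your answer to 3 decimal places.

d(A,B) = 0.657, d(A,C) = 0.520, d(B,C) = 0.520

A–B: 14/32 sites differ → p = 0.4375, d = −0.75 ln(1 − 0.583333) = 0.656601 ≈ 0.657.
A–C: 12/32 sites differ → p = 0.375, d = −0.75 ln(1 − 0.5) = 0.519860 ≈ 0.520.
B–C: 12/32 sites differ → p = 0.375, d = −0.75 ln(1 − 0.5) = 0.519860 ≈ 0.520.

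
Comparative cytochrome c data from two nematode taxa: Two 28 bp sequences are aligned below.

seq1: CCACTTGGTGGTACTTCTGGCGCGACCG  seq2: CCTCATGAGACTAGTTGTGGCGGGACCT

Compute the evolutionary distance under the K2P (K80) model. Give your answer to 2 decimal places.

0.49

Of 28 sites, 2 differences are transitions and 8 are transversions, so P = 2/28 ≈ 0.071429 and Q = 8/28 ≈ 0.285714.
Under the Kimura two-parameter model, d = −½ ln(1 − 2P − Q) − ¼ ln(1 − 2Q).
1 − 2P − Q = 0.571428, giving −½ ln(0.571428) = 0.279808.
1 − 2Q = 0.428572, giving −¼ ln(0.428572) = 0.211824.
d = 0.279808 + 0.211824 = 0.491632.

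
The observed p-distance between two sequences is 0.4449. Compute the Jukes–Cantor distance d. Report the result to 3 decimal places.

d = −(3/4) ln(1 − 4p/3) = −0.75 ln(1 − 0.5932) = −0.75 ln(0.4068)
  = −0.75 × (-0.899434) = 0.674576 substitutions/site.

0.675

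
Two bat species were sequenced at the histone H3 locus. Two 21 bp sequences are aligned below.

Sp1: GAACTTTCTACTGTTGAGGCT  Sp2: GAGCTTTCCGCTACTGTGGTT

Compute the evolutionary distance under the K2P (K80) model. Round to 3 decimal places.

Of 21 sites, 6 differences are transitions and 1 are transversions, so P = 6/21 ≈ 0.285714 and Q = 1/21 ≈ 0.047619.
Under the Kimura two-parameter model, d = −½ ln(1 − 2P − Q) − ¼ ln(1 − 2Q).
1 − 2P − Q = 0.380953, giving −½ ln(0.380953) = 0.482540.
1 − 2Q = 0.904762, giving −¼ ln(0.904762) = 0.025021.
d = 0.482540 + 0.025021 = 0.507561.

0.508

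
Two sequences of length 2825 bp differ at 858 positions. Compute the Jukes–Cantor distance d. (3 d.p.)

0.389

p = 858/2825 ≈ 0.303717.
d = −(3/4) ln(1 − 4p/3) = −0.75 ln(1 − 0.404956) = −0.75 ln(0.595044)
  = −0.75 × (-0.519120) = 0.389340 substitutions/site.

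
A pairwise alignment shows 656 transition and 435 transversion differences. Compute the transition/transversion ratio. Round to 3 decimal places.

1.508

R = 656/435 = 1.508045… ≈ 1.508 (to 3 d.p.).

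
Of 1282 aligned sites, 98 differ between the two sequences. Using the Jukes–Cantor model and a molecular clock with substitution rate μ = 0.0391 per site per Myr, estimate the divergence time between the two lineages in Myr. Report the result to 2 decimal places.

1.03

p = 98/1282 ≈ 0.076443.
d = −(3/4) ln(1 − 4p/3) = −0.75 ln(1 − 0.101924) = −0.75 ln(0.898076)
  = −0.75 × (-0.107501) = 0.080626 substitutions/site.
Under a molecular clock d = 2μt, so t = d/(2μ) = 0.080626 / (2 × 0.0391) = 1.03 Myr.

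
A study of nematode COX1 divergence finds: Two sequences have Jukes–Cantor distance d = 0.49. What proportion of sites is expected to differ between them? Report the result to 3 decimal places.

0.360

p = (3/4)(1 − e^(−4d/3)) = 0.75 × (1 − e^(-0.653333)) = 0.75 × (1 − 0.520309) = 0.359768.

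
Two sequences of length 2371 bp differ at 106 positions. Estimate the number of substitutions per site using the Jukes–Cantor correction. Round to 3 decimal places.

p = 106/2371 ≈ 0.044707.
d = −(3/4) ln(1 − 4p/3) = −0.75 ln(1 − 0.059609) = −0.75 ln(0.940391)
  = −0.75 × (-0.061460) = 0.046095 substitutions/site.

0.046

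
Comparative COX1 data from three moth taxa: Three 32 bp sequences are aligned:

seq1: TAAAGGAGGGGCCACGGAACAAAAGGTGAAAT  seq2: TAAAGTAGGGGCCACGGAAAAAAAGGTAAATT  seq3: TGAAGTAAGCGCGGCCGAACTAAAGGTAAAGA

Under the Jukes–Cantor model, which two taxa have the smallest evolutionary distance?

seq1 and seq2

seq1–seq2: 4/32 differ, p = 0.125, d = 0.137.
seq1–seq3: 11/32 differ, p = 0.344, d = 0.460.
seq2–seq3: 10/32 differ, p = 0.313, d = 0.404.
The smallest distance is between seq1 and seq2.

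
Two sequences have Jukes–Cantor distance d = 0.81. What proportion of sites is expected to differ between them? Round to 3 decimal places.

p = (3/4)(1 − e^(−4d/3)) = 0.75 × (1 − e^(-1.08)) = 0.75 × (1 − 0.339596) = 0.495303.

0.495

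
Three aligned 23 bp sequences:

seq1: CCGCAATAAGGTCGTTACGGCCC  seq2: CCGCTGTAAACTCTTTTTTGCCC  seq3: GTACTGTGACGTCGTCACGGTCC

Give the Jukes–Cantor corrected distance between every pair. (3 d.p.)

seq1–seq2: 8/23 sites differ → p ≈ 0.347826, d = −0.75 ln(1 − 0.463768) = 0.467391 ≈ 0.467.
seq1–seq3: 9/23 sites differ → p ≈ 0.391304, d = −0.75 ln(1 − 0.521739) = 0.553199 ≈ 0.553.
seq2–seq3: 12/23 sites differ → p ≈ 0.521739, d = −0.75 ln(1 − 0.695652) = 0.892188 ≈ 0.892.

d(seq1,seq2) = 0.467, d(seq1,seq3) = 0.553, d(seq2,seq3) = 0.892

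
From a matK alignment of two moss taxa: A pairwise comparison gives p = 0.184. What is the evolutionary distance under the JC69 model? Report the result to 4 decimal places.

0.2111

d = −(3/4) ln(1 − 4p/3) = −0.75 ln(1 − 0.245333) = −0.75 ln(0.754667)
  = −0.75 × (-0.281479) = 0.211109 substitutions/site.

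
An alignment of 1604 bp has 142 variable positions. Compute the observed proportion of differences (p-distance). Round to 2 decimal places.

p = 142/1604 = 0.088528… ≈ 0.09 (to 2 d.p.).

0.09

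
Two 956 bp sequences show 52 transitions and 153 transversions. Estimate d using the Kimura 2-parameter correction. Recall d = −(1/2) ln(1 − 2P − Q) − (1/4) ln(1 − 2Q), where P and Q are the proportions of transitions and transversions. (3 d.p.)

P = 52/956 ≈ 0.054393 and Q = 153/956 ≈ 0.160042.
Under the Kimura two-parameter model, d = −½ ln(1 − 2P − Q) − ¼ ln(1 − 2Q).
1 − 2P − Q = 0.731172, giving −½ ln(0.731172) = 0.156553.
1 − 2Q = 0.679916, giving −¼ ln(0.679916) = 0.096447.
d = 0.156553 + 0.096447 = 0.253000.

0.253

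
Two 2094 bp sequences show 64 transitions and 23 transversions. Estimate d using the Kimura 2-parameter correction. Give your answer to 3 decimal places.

P = 64/2094 ≈ 0.030564 and Q = 23/2094 ≈ 0.010984.
Under the Kimura two-parameter model, d = −½ ln(1 − 2P − Q) − ¼ ln(1 − 2Q).
1 − 2P − Q = 0.927888, giving −½ ln(0.927888) = 0.037422.
1 − 2Q = 0.978032, giving −¼ ln(0.978032) = 0.005553.
d = 0.037422 + 0.005553 = 0.042975.

0.043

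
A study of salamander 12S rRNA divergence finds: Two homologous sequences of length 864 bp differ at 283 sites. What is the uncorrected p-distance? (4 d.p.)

p = 283/864 = 0.327546… ≈ 0.3275 (to 4 d.p.).

0.3275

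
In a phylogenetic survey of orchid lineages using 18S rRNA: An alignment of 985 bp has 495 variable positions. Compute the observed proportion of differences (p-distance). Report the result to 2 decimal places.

0.50

p = 495/985 = 0.502538… ≈ 0.50 (to 2 d.p.).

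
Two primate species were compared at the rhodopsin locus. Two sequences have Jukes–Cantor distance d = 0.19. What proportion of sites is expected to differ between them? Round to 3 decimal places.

0.168

p = (3/4)(1 − e^(−4d/3)) = 0.75 × (1 − e^(-0.253333)) = 0.75 × (1 − 0.776209) = 0.167843.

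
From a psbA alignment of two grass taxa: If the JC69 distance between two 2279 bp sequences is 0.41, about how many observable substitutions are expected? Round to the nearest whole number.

720

Invert JC69: p = (3/4)(1 − e^(−4d/3)) = 0.75 × (1 − e^(-0.546667)) = 0.75 × (1 − 0.578876) = 0.315843.
Expected differing sites = pL ≈ 0.315843 × 2279 = 719.806197 ≈ 720.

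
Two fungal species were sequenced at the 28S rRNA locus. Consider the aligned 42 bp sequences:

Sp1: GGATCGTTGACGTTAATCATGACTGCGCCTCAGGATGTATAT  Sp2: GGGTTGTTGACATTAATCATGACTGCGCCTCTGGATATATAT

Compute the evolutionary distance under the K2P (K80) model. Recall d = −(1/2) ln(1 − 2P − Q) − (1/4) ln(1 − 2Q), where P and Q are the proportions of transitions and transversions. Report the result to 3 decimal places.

0.133

Of 42 sites, 4 differences are transitions and 1 are transversions, so P = 4/42 ≈ 0.095238 and Q = 1/42 ≈ 0.02381.
Under the Kimura two-parameter model, d = −½ ln(1 − 2P − Q) − ¼ ln(1 − 2Q).
1 − 2P − Q = 0.785714, giving −½ ln(0.785714) = 0.120581.
1 − 2Q = 0.95238, giving −¼ ln(0.95238) = 0.012198.
d = 0.120581 + 0.012198 = 0.132779.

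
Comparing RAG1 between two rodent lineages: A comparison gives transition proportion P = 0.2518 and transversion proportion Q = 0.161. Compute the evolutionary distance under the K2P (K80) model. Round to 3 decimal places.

0.643

Under the Kimura two-parameter model, d = −½ ln(1 − 2P − Q) − ¼ ln(1 − 2Q).
1 − 2P − Q = 0.3354, giving −½ ln(0.3354) = 0.546216.
1 − 2Q = 0.678, giving −¼ ln(0.678) = 0.097152.
d = 0.546216 + 0.097152 = 0.643368.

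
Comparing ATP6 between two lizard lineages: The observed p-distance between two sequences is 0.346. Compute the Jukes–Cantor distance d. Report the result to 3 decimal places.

0.464

d = −(3/4) ln(1 − 4p/3) = −0.75 ln(1 − 0.461333) = −0.75 ln(0.538667)
  = −0.75 × (-0.618658) = 0.463994 substitutions/site.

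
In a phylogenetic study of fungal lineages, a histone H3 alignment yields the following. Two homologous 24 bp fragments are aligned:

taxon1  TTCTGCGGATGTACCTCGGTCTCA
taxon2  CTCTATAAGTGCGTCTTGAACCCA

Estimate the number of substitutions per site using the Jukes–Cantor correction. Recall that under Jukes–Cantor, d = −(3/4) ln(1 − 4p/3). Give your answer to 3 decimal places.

0.961

The sequences differ at 13 of 24 sites, so p = 13/24 ≈ 0.541667.
d = −(3/4) ln(1 − 4p/3) = −0.75 ln(1 − 0.722223) = −0.75 ln(0.277777)
  = −0.75 × (-1.280937) = 0.960703 substitutions/site.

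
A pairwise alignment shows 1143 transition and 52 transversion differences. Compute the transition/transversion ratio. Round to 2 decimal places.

21.98

R = 1143/52 = 21.980769… ≈ 21.98 (to 2 d.p.).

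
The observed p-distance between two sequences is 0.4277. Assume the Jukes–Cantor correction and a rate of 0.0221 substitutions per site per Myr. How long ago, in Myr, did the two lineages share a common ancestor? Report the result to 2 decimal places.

14.33

d = −(3/4) ln(1 − 4p/3) = −0.75 ln(1 − 0.570267) = −0.75 ln(0.429733)
  = −0.75 × (-0.844591) = 0.633443 substitutions/site.
Under a molecular clock d = 2μt, so t = d/(2μ) = 0.633443 / (2 × 0.0221) = 14.33 Myr.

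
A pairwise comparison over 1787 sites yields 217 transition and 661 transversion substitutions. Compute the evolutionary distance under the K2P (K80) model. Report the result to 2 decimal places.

0.81

P = 217/1787 ≈ 0.121433 and Q = 661/1787 ≈ 0.369894.
Under the Kimura two-parameter model, d = −½ ln(1 − 2P − Q) − ¼ ln(1 − 2Q).
1 − 2P − Q = 0.38724, giving −½ ln(0.38724) = 0.474355.
1 − 2Q = 0.260212, giving −¼ ln(0.260212) = 0.336565.
d = 0.474355 + 0.336565 = 0.810920.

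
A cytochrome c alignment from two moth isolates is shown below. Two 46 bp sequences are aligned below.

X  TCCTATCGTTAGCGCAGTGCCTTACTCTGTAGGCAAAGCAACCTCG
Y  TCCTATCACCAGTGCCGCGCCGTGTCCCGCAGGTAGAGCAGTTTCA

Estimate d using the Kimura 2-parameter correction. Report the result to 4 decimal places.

0.6946

Of 46 sites, 16 differences are transitions and 2 are transversions, so P = 16/46 ≈ 0.347826 and Q = 2/46 ≈ 0.043478.
Under the Kimura two-parameter model, d = −½ ln(1 − 2P − Q) − ¼ ln(1 − 2Q).
1 − 2P − Q = 0.26087, giving −½ ln(0.26087) = 0.671867.
1 − 2Q = 0.913044, giving −¼ ln(0.913044) = 0.022743.
d = 0.671867 + 0.022743 = 0.694610.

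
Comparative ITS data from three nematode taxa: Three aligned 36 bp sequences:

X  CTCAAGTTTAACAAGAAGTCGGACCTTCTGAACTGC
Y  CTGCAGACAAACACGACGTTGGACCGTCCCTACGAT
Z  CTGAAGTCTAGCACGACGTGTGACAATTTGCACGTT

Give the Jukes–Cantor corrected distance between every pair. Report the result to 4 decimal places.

X–Y: 15/36 sites differ → p ≈ 0.416667, d = −0.75 ln(1 − 0.555556) = 0.608198 ≈ 0.6082.
X–Z: 14/36 sites differ → p ≈ 0.388889, d = −0.75 ln(1 − 0.518519) = 0.548166 ≈ 0.5482.
Y–Z: 13/36 sites differ → p ≈ 0.361111, d = −0.75 ln(1 − 0.481481) = 0.492584 ≈ 0.4926.

d(X,Y) = 0.6082, d(X,Z) = 0.5482, d(Y,Z) = 0.4926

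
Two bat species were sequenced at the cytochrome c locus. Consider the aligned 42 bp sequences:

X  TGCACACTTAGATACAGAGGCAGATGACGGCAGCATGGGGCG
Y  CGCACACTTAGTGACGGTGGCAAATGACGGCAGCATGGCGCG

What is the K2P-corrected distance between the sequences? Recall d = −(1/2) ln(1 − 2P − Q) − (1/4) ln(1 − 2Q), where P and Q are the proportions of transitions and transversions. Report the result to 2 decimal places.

0.19

Of 42 sites, 3 differences are transitions and 4 are transversions, so P = 3/42 ≈ 0.071429 and Q = 4/42 ≈ 0.095238.
Under the Kimura two-parameter model, d = −½ ln(1 − 2P − Q) − ¼ ln(1 − 2Q).
1 − 2P − Q = 0.761904, giving −½ ln(0.761904) = 0.135967.
1 − 2Q = 0.809524, giving −¼ ln(0.809524) = 0.052827.
d = 0.135967 + 0.052827 = 0.188794.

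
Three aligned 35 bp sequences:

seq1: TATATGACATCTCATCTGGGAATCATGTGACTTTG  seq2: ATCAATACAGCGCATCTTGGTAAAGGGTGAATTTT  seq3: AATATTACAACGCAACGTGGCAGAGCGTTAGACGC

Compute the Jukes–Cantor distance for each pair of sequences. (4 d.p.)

d(seq1,seq2) = 0.6355, d(seq1,seq3) = 0.8681, d(seq2,seq3) = 0.6355

seq1–seq2: 15/35 sites differ → p ≈ 0.428571, d = −0.75 ln(1 − 0.571428) = 0.635472 ≈ 0.6355.
seq1–seq3: 18/35 sites differ → p ≈ 0.514286, d = −0.75 ln(1 − 0.685715) = 0.868091 ≈ 0.8681.
seq2–seq3: 15/35 sites differ → p ≈ 0.428571, d = −0.75 ln(1 − 0.571428) = 0.635472 ≈ 0.6355.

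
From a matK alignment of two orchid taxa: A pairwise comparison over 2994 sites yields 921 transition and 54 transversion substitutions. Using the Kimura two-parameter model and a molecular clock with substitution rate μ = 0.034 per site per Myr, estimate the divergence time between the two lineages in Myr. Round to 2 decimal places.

P = 921/2994 ≈ 0.307615 and Q = 54/2994 ≈ 0.018036.
Under the Kimura two-parameter model, d = −½ ln(1 − 2P − Q) − ¼ ln(1 − 2Q).
1 − 2P − Q = 0.366734, giving −½ ln(0.366734) = 0.501559.
1 − 2Q = 0.963928, giving −¼ ln(0.963928) = 0.009185.
d = 0.501559 + 0.009185 = 0.510744.
Under a molecular clock d = 2μt, so t = d/(2μ) = 0.510744 / (2 × 0.034) = 7.51 Myr.

7.51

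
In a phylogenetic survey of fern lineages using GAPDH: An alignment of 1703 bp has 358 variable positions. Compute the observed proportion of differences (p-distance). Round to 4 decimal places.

0.2102

p = 358/1703 = 0.210217… ≈ 0.2102 (to 4 d.p.).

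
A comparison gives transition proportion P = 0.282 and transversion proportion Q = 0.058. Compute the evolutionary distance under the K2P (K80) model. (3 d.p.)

Under the Kimura two-parameter model, d = −½ ln(1 − 2P − Q) − ¼ ln(1 − 2Q).
1 − 2P − Q = 0.378, giving −½ ln(0.378) = 0.486431.
1 − 2Q = 0.884, giving −¼ ln(0.884) = 0.030825.
d = 0.486431 + 0.030825 = 0.517256.

0.517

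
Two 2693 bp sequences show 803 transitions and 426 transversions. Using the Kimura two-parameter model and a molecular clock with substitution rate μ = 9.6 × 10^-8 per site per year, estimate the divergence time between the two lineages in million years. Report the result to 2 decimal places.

P = 803/2693 ≈ 0.29818 and Q = 426/2693 ≈ 0.158188.
Under the Kimura two-parameter model, d = −½ ln(1 − 2P − Q) − ¼ ln(1 − 2Q).
1 − 2P − Q = 0.245452, giving −½ ln(0.245452) = 0.702327.
1 − 2Q = 0.683624, giving −¼ ln(0.683624) = 0.095087.
d = 0.702327 + 0.095087 = 0.797414.
Under a molecular clock d = 2μt, so t = d/(2μ) = 0.797414 / (2 × 9.6 × 10^-8) = 4.15 million years.

4.15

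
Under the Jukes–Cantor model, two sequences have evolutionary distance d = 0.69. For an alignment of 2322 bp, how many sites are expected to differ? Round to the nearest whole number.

Invert JC69: p = (3/4)(1 − e^(−4d/3)) = 0.75 × (1 − e^(-0.92)) = 0.75 × (1 − 0.398519) = 0.451111.
Expected differing sites = pL ≈ 0.451111 × 2322 = 1047.479742 ≈ 1047.

1047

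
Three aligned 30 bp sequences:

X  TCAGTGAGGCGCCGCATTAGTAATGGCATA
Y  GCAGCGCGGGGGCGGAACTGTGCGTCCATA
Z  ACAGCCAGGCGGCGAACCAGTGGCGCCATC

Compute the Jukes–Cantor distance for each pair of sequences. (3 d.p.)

X–Y: 14/30 sites differ → p ≈ 0.466667, d = −0.75 ln(1 − 0.622223) = 0.730088 ≈ 0.730.
X–Z: 12/30 sites differ → p = 0.4, d = −0.75 ln(1 − 0.533333) = 0.571605 ≈ 0.572.
Y–Z: 11/30 sites differ → p ≈ 0.366667, d = −0.75 ln(1 − 0.488889) = 0.503376 ≈ 0.503.

d(X,Y) = 0.730, d(X,Z) = 0.572, d(Y,Z) = 0.503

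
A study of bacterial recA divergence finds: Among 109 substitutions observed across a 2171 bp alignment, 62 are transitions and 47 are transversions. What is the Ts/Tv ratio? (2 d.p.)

1.32

R = 62/47 = 1.319148… ≈ 1.32 (to 2 d.p.).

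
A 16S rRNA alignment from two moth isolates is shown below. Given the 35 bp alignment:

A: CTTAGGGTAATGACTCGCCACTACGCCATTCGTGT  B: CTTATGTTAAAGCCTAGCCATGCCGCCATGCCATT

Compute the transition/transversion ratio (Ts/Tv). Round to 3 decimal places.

0.091

Transitions are A↔G and C↔T; transversions are all other mismatches.
Transitions: 1. Transversions: 11.
R = 1/11 = 0.090909… ≈ 0.091 (to 3 d.p.).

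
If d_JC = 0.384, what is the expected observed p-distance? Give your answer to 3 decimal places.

p = (3/4)(1 − e^(−4d/3)) = 0.75 × (1 − e^(-0.512)) = 0.75 × (1 − 0.599296) = 0.300528.

0.301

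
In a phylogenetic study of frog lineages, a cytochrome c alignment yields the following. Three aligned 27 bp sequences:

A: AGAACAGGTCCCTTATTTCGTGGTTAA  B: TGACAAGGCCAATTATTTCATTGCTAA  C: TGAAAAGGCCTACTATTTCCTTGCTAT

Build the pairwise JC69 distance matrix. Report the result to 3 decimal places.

d(A,B) = 0.441, d(A,C) = 0.511, d(B,C) = 0.213

A–B: 9/27 sites differ → p ≈ 0.333333, d = −0.75 ln(1 − 0.444444) = 0.440839 ≈ 0.441.
A–C: 10/27 sites differ → p ≈ 0.37037, d = −0.75 ln(1 − 0.493827) = 0.510658 ≈ 0.511.
B–C: 5/27 sites differ → p ≈ 0.185185, d = −0.75 ln(1 − 0.246913) = 0.212681 ≈ 0.213.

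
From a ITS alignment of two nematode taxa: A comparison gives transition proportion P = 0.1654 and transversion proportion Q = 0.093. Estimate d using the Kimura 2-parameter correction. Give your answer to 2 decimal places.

Under the Kimura two-parameter model, d = −½ ln(1 − 2P − Q) − ¼ ln(1 − 2Q).
1 − 2P − Q = 0.5762, giving −½ ln(0.5762) = 0.275650.
1 − 2Q = 0.814, giving −¼ ln(0.814) = 0.051449.
d = 0.275650 + 0.051449 = 0.327099.

0.33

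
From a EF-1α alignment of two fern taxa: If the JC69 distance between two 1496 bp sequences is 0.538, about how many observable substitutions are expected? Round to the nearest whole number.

574

Invert JC69: p = (3/4)(1 − e^(−4d/3)) = 0.75 × (1 − e^(-0.717333)) = 0.75 × (1 − 0.488052) = 0.383961.
Expected differing sites = pL ≈ 0.383961 × 1496 = 574.405656 ≈ 574.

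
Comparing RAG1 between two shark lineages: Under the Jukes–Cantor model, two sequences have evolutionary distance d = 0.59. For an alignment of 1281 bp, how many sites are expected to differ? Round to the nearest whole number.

Invert JC69: p = (3/4)(1 − e^(−4d/3)) = 0.75 × (1 − e^(-0.786667)) = 0.75 × (1 − 0.455360) = 0.408480.
Expected differing sites = pL ≈ 0.408480 × 1281 = 523.26288 ≈ 523.

523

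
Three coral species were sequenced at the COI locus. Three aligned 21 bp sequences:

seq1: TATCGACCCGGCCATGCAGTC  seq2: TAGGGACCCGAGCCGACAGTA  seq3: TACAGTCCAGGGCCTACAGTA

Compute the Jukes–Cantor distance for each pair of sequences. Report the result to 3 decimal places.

seq1–seq2: 8/21 sites differ → p ≈ 0.380952, d = −0.75 ln(1 − 0.507936) = 0.531860 ≈ 0.532.
seq1–seq3: 8/21 sites differ → p ≈ 0.380952, d = −0.75 ln(1 − 0.507936) = 0.531860 ≈ 0.532.
seq2–seq3: 6/21 sites differ → p ≈ 0.285714, d = −0.75 ln(1 − 0.380952) = 0.359679 ≈ 0.360.

d(seq1,seq2) = 0.532, d(seq1,seq3) = 0.532, d(seq2,seq3) = 0.360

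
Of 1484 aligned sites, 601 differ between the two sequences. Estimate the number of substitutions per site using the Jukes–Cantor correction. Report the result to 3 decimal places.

0.582

p = 601/1484 ≈ 0.404987.
d = −(3/4) ln(1 − 4p/3) = −0.75 ln(1 − 0.539983) = −0.75 ln(0.460017)
  = −0.75 × (-0.776492) = 0.582369 substitutions/site.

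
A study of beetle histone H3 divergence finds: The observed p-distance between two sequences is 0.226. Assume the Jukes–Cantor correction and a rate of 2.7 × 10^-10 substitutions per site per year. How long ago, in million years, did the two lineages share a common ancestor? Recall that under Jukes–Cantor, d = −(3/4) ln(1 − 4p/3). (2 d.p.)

498.03

d = −(3/4) ln(1 − 4p/3) = −0.75 ln(1 − 0.301333) = −0.75 ln(0.698667)
  = −0.75 × (-0.358581) = 0.268936 substitutions/site.
Under a molecular clock d = 2μt, so t = d/(2μ) = 0.268936 / (2 × 2.7 × 10^-10) = 498.03 million years.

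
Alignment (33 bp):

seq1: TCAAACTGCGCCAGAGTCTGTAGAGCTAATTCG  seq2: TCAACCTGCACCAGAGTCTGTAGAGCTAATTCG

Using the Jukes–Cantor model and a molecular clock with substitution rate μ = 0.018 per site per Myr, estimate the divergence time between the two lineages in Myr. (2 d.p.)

The sequences differ at 2 of 33 sites (5, 10), so p = 2/33 ≈ 0.060606.
d = −(3/4) ln(1 − 4p/3) = −0.75 ln(1 − 0.080808) = −0.75 ln(0.919192)
  = −0.75 × (-0.084260) = 0.063195 substitutions/site.
Under a molecular clock d = 2μt, so t = d/(2μ) = 0.063195 / (2 × 0.018) = 1.76 Myr.

1.76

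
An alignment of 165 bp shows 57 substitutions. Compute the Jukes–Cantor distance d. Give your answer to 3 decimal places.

p = 57/165 ≈ 0.345455.
d = −(3/4) ln(1 − 4p/3) = −0.75 ln(1 − 0.460607) = −0.75 ln(0.539393)
  = −0.75 × (-0.617311) = 0.462983 substitutions/site.

0.463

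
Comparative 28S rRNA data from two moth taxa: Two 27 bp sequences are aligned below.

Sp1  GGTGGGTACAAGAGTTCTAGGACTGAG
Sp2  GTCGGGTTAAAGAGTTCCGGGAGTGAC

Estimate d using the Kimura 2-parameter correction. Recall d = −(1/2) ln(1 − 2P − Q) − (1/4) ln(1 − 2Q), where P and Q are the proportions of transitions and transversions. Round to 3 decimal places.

Of 27 sites, 3 differences are transitions and 5 are transversions, so P = 3/27 ≈ 0.111111 and Q = 5/27 ≈ 0.185185.
Under the Kimura two-parameter model, d = −½ ln(1 − 2P − Q) − ¼ ln(1 − 2Q).
1 − 2P − Q = 0.592593, giving −½ ln(0.592593) = 0.261624.
1 − 2Q = 0.62963, giving −¼ ln(0.62963) = 0.115656.
d = 0.261624 + 0.115656 = 0.377280.

0.377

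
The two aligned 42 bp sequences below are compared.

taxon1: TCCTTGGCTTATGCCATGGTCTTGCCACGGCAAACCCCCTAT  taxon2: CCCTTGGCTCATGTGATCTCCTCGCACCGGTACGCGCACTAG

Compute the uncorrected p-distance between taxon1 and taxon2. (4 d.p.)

The sequences differ at 16 of 42 positions.
p = 16/42 = 0.380952… ≈ 0.3810 (to 4 d.p.).

0.3810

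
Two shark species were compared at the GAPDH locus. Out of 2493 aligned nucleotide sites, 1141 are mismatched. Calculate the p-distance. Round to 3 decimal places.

0.458

p = 1141/2493 = 0.457681… ≈ 0.458 (to 3 d.p.).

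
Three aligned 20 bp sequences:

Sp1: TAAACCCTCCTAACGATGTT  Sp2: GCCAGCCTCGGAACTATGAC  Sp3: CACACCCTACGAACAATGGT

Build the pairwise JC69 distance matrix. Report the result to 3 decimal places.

d(Sp1,Sp2) = 0.687, d(Sp1,Sp3) = 0.383, d(Sp2,Sp3) = 0.572

Sp1–Sp2: 9/20 sites differ → p = 0.45, d = −0.75 ln(1 − 0.6) = 0.687218 ≈ 0.687.
Sp1–Sp3: 6/20 sites differ → p = 0.3, d = −0.75 ln(1 − 0.4) = 0.383119 ≈ 0.383.
Sp2–Sp3: 8/20 sites differ → p = 0.4, d = −0.75 ln(1 − 0.533333) = 0.571605 ≈ 0.572.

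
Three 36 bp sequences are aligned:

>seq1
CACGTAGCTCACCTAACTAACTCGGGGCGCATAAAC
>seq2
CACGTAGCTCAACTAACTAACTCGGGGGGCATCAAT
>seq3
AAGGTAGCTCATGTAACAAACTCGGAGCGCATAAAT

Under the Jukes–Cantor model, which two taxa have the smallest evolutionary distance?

seq1–seq2: 4/36 differ, p = 0.111, d = 0.120.
seq1–seq3: 7/36 differ, p = 0.194, d = 0.225.
seq2–seq3: 8/36 differ, p = 0.222, d = 0.264.
The smallest distance is between seq1 and seq2.

seq1 and seq2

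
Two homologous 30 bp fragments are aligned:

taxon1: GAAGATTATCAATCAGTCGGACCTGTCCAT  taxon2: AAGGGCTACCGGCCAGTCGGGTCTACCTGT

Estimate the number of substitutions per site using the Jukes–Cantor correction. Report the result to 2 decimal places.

The sequences differ at 14 of 30 sites, so p = 14/30 ≈ 0.466667.
d = −(3/4) ln(1 − 4p/3) = −0.75 ln(1 − 0.622223) = −0.75 ln(0.377777)
  = −0.75 × (-0.973451) = 0.730088 substitutions/site.

0.73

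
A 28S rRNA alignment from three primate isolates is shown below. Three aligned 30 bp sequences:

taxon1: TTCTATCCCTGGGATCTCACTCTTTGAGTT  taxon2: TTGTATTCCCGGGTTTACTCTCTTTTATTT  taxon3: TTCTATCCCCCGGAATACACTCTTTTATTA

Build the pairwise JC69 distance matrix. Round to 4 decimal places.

taxon1–taxon2: 9/30 sites differ → p = 0.3, d = −0.75 ln(1 − 0.4) = 0.383119 ≈ 0.3831.
taxon1–taxon3: 8/30 sites differ → p ≈ 0.266667, d = −0.75 ln(1 − 0.355556) = 0.329526 ≈ 0.3295.
taxon2–taxon3: 7/30 sites differ → p ≈ 0.233333, d = −0.75 ln(1 − 0.311111) = 0.279506 ≈ 0.2795.

d(taxon1,taxon2) = 0.3831, d(taxon1,taxon3) = 0.3295, d(taxon2,taxon3) = 0.2795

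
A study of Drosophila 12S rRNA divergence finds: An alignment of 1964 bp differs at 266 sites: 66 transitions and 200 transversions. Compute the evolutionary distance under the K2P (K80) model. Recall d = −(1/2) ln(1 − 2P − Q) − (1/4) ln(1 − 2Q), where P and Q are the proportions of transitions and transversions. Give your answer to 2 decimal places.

0.15

P = 66/1964 ≈ 0.033605 and Q = 200/1964 ≈ 0.101833.
Under the Kimura two-parameter model, d = −½ ln(1 − 2P − Q) − ¼ ln(1 − 2Q).
1 − 2P − Q = 0.830957, giving −½ ln(0.830957) = 0.092589.
1 − 2Q = 0.796334, giving −¼ ln(0.796334) = 0.056934.
d = 0.092589 + 0.056934 = 0.149523.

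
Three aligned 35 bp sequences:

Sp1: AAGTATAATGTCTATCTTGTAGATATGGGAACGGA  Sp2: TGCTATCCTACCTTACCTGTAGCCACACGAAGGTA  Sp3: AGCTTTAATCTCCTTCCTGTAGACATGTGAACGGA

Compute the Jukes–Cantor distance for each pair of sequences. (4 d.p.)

d(Sp1,Sp2) = 0.7823, d(Sp1,Sp3) = 0.3149, d(Sp2,Sp3) = 0.5716

Sp1–Sp2: 17/35 sites differ → p ≈ 0.485714, d = −0.75 ln(1 − 0.647619) = 0.782282 ≈ 0.7823.
Sp1–Sp3: 9/35 sites differ → p ≈ 0.257143, d = −0.75 ln(1 − 0.342857) = 0.314890 ≈ 0.3149.
Sp2–Sp3: 14/35 sites differ → p = 0.4, d = −0.75 ln(1 − 0.533333) = 0.571605 ≈ 0.5716.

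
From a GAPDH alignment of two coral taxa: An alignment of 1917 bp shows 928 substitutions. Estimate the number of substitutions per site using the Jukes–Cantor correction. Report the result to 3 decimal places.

p = 928/1917 ≈ 0.48409.
d = −(3/4) ln(1 − 4p/3) = −0.75 ln(1 − 0.645453) = −0.75 ln(0.354547)
  = −0.75 × (-1.036914) = 0.777686 substitutions/site.

0.778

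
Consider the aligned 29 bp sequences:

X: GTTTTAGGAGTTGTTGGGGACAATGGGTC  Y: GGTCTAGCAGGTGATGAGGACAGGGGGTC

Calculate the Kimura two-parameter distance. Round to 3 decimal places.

Of 29 sites, 3 differences are transitions and 5 are transversions, so P = 3/29 ≈ 0.103448 and Q = 5/29 ≈ 0.172414.
Under the Kimura two-parameter model, d = −½ ln(1 − 2P − Q) − ¼ ln(1 − 2Q).
1 − 2P − Q = 0.62069, giving −½ ln(0.62069) = 0.238462.
1 − 2Q = 0.655172, giving −¼ ln(0.655172) = 0.105714.
d = 0.238462 + 0.105714 = 0.344176.

0.344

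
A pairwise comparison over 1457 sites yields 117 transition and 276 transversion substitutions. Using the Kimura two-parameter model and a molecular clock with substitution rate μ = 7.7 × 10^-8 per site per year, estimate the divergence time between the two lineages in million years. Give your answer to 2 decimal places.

2.17

P = 117/1457 ≈ 0.080302 and Q = 276/1457 ≈ 0.18943.
Under the Kimura two-parameter model, d = −½ ln(1 − 2P − Q) − ¼ ln(1 − 2Q).
1 − 2P − Q = 0.649966, giving −½ ln(0.649966) = 0.215418.
1 − 2Q = 0.62114, giving −¼ ln(0.62114) = 0.119050.
d = 0.215418 + 0.119050 = 0.334468.
Under a molecular clock d = 2μt, so t = d/(2μ) = 0.334468 / (2 × 7.7 × 10^-8) = 2.17 million years.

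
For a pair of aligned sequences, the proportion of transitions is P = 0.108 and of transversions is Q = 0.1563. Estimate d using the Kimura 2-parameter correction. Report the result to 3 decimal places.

Under the Kimura two-parameter model, d = −½ ln(1 − 2P − Q) − ¼ ln(1 − 2Q).
1 − 2P − Q = 0.6277, giving −½ ln(0.6277) = 0.232846.
1 − 2Q = 0.6874, giving −¼ ln(0.6874) = 0.093710.
d = 0.232846 + 0.093710 = 0.326556.

0.327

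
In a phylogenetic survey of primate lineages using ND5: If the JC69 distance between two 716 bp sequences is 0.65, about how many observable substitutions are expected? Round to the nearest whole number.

311

Invert JC69: p = (3/4)(1 − e^(−4d/3)) = 0.75 × (1 − e^(-0.866667)) = 0.75 × (1 − 0.420350) = 0.434738.
Expected differing sites = pL ≈ 0.434738 × 716 = 311.272408 ≈ 311.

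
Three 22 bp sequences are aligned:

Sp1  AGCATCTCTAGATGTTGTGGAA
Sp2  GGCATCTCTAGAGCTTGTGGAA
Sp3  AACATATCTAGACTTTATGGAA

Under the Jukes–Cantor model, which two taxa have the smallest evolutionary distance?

Sp1 and Sp2

Sp1–Sp2: 3/22 differ, p = 0.136, d = 0.151.
Sp1–Sp3: 5/22 differ, p = 0.227, d = 0.271.
Sp2–Sp3: 6/22 differ, p = 0.273, d = 0.339.
The smallest distance is between Sp1 and Sp2.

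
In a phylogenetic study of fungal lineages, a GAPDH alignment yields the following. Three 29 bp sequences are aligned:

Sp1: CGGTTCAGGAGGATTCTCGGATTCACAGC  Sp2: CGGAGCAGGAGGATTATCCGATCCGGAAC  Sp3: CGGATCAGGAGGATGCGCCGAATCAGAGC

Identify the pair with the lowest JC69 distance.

Sp1–Sp2: 8/29 differ, p = 0.276, d = 0.344.
Sp1–Sp3: 6/29 differ, p = 0.207, d = 0.242.
Sp2–Sp3: 8/29 differ, p = 0.276, d = 0.344.
The smallest distance is between Sp1 and Sp3.

Sp1 and Sp3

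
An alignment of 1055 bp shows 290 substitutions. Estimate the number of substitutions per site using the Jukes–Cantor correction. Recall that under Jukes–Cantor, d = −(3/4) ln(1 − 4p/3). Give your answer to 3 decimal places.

0.342

p = 290/1055 ≈ 0.274882.
d = −(3/4) ln(1 − 4p/3) = −0.75 ln(1 − 0.366509) = −0.75 ln(0.633491)
  = −0.75 × (-0.456509) = 0.342382 substitutions/site.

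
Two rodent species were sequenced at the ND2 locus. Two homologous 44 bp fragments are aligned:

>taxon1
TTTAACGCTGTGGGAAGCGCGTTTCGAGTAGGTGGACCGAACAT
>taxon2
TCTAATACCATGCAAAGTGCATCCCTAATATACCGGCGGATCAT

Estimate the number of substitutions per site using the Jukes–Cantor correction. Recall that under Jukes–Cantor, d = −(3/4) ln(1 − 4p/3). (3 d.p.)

The sequences differ at 20 of 44 sites, so p = 20/44 ≈ 0.454545.
d = −(3/4) ln(1 − 4p/3) = −0.75 ln(1 − 0.60606) = −0.75 ln(0.39394)
  = −0.75 × (-0.931557) = 0.698668 substitutions/site.

0.699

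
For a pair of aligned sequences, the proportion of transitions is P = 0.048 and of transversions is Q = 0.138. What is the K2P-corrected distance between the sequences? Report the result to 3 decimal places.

0.214

Under the Kimura two-parameter model, d = −½ ln(1 − 2P − Q) − ¼ ln(1 − 2Q).
1 − 2P − Q = 0.766, giving −½ ln(0.766) = 0.133287.
1 − 2Q = 0.724, giving −¼ ln(0.724) = 0.080741.
d = 0.133287 + 0.080741 = 0.214028.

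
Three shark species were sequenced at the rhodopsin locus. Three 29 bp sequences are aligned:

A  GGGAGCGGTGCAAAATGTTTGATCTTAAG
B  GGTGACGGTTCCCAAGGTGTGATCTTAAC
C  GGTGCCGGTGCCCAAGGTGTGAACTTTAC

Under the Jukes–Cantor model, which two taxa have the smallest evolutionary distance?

B and C

A–B: 9/29 differ, p = 0.310, d = 0.401.
A–C: 10/29 differ, p = 0.345, d = 0.462.
B–C: 4/29 differ, p = 0.138, d = 0.152.
The smallest distance is between B and C.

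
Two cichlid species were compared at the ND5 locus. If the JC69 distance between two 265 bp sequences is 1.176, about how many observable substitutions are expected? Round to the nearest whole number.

Invert JC69: p = (3/4)(1 − e^(−4d/3)) = 0.75 × (1 − e^(-1.568)) = 0.75 × (1 − 0.208462) = 0.593654.
Expected differing sites = pL ≈ 0.593654 × 265 = 157.31831 ≈ 157.

157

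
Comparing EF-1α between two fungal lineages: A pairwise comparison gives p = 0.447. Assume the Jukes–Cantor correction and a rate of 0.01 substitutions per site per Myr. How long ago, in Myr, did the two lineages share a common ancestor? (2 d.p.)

33.99

d = −(3/4) ln(1 − 4p/3) = −0.75 ln(1 − 0.596) = −0.75 ln(0.404)
  = −0.75 × (-0.906340) = 0.679755 substitutions/site.
Under a molecular clock d = 2μt, so t = d/(2μ) = 0.679755 / (2 × 0.01) = 33.99 Myr.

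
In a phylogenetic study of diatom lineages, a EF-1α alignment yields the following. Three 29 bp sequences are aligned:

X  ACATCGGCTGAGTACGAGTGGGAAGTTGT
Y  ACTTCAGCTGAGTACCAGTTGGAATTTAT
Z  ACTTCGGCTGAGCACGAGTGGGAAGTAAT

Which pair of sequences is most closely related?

X and Z

X–Y: 6/29 differ, p = 0.207, d = 0.242.
X–Z: 4/29 differ, p = 0.138, d = 0.152.
Y–Z: 6/29 differ, p = 0.207, d = 0.242.
The smallest distance is between X and Z.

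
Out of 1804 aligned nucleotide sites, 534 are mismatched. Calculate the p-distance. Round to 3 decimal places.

0.296

p = 534/1804 = 0.296008… ≈ 0.296 (to 3 d.p.).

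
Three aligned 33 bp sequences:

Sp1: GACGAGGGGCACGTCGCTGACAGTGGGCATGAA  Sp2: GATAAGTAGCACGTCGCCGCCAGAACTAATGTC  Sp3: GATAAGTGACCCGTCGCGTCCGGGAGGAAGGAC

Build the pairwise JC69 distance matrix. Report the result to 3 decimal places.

Sp1–Sp2: 13/33 sites differ → p ≈ 0.393939, d = −0.75 ln(1 − 0.525252) = 0.558728 ≈ 0.559.
Sp1–Sp3: 14/33 sites differ → p ≈ 0.424242, d = −0.75 ln(1 − 0.565656) = 0.625439 ≈ 0.625.
Sp2–Sp3: 11/33 sites differ → p ≈ 0.333333, d = −0.75 ln(1 − 0.444444) = 0.440839 ≈ 0.441.

d(Sp1,Sp2) = 0.559, d(Sp1,Sp3) = 0.625, d(Sp2,Sp3) = 0.441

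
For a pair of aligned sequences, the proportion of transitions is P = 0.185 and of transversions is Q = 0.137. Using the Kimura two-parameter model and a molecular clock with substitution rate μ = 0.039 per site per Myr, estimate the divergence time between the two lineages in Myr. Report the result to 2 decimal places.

5.56

Under the Kimura two-parameter model, d = −½ ln(1 − 2P − Q) − ¼ ln(1 − 2Q).
1 − 2P − Q = 0.493, giving −½ ln(0.493) = 0.353623.
1 − 2Q = 0.726, giving −¼ ln(0.726) = 0.080051.
d = 0.353623 + 0.080051 = 0.433674.
Under a molecular clock d = 2μt, so t = d/(2μ) = 0.433674 / (2 × 0.039) = 5.56 Myr.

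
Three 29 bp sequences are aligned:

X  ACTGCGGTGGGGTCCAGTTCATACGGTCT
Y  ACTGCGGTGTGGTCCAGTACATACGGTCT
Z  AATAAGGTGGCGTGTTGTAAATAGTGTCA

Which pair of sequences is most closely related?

X and Y

X–Y: 2/29 differ, p = 0.069, d = 0.072.
X–Z: 12/29 differ, p = 0.414, d = 0.602.
Y–Z: 12/29 differ, p = 0.414, d = 0.602.
The smallest distance is between X and Y.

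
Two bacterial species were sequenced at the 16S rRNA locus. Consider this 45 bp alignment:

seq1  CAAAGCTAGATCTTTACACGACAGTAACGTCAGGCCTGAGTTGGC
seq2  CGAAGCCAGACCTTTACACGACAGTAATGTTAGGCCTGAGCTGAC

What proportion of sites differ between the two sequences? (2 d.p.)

The sequences differ at 7 of 45 positions (sites 2, 7, 11, 28, 31, 41, 44).
p = 7/45 = 0.155555… ≈ 0.16 (to 2 d.p.).

0.16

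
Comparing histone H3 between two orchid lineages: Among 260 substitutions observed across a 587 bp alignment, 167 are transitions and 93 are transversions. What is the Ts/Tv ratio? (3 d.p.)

1.796

R = 167/93 = 1.795698… ≈ 1.796 (to 3 d.p.).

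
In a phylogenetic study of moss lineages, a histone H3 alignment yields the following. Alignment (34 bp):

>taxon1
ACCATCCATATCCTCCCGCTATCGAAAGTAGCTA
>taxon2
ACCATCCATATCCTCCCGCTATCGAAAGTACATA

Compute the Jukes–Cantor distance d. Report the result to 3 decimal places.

The sequences differ at 2 of 34 sites (31, 32), so p = 2/34 ≈ 0.058824.
d = −(3/4) ln(1 − 4p/3) = −0.75 ln(1 − 0.078432) = −0.75 ln(0.921568)
  = −0.75 × (-0.081679) = 0.061259 substitutions/site.

0.061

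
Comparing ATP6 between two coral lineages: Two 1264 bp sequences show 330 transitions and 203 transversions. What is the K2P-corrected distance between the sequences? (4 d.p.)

0.6709

P = 330/1264 ≈ 0.261076 and Q = 203/1264 ≈ 0.160601.
Under the Kimura two-parameter model, d = −½ ln(1 − 2P − Q) − ¼ ln(1 − 2Q).
1 − 2P − Q = 0.317247, giving −½ ln(0.317247) = 0.574037.
1 − 2Q = 0.678798, giving −¼ ln(0.678798) = 0.096858.
d = 0.574037 + 0.096858 = 0.670895.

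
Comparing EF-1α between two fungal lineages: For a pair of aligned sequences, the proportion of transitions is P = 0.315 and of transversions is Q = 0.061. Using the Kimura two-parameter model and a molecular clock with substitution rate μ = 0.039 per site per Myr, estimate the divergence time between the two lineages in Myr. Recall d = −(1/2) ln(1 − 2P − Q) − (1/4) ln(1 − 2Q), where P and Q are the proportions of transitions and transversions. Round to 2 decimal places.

Under the Kimura two-parameter model, d = −½ ln(1 − 2P − Q) − ¼ ln(1 − 2Q).
1 − 2P − Q = 0.309, giving −½ ln(0.309) = 0.587207.
1 − 2Q = 0.878, giving −¼ ln(0.878) = 0.032527.
d = 0.587207 + 0.032527 = 0.619734.
Under a molecular clock d = 2μt, so t = d/(2μ) = 0.619734 / (2 × 0.039) = 7.95 Myr.

7.95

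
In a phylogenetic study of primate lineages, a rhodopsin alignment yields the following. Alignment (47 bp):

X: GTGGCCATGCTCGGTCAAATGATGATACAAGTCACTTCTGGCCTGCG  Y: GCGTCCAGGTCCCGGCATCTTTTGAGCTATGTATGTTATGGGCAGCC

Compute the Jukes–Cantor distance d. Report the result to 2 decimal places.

0.73

The sequences differ at 22 of 47 sites, so p = 22/47 ≈ 0.468085.
d = −(3/4) ln(1 − 4p/3) = −0.75 ln(1 − 0.624113) = −0.75 ln(0.375887)
  = −0.75 × (-0.978467) = 0.733850 substitutions/site.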